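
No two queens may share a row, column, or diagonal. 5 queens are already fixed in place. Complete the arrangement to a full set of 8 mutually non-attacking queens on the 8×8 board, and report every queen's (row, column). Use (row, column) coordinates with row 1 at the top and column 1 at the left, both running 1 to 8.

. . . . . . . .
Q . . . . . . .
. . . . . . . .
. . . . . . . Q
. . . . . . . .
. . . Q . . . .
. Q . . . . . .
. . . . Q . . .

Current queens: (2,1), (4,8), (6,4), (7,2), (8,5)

(1,7) (2,1) (3,3) (4,8) (5,6) (6,4) (7,2) (8,5)

Row 1: attacked by (2,1)→{1,2}; (4,8)→{5,8}; (6,4)→{4}; (7,2)→{2,8}; (8,5)→{5}. Safe: 3, 6, 7. Place at column 7.
Row 3: attacked by (1,7)→{5,7}; (2,1)→{1,2}; (4,8)→{7,8}; (6,4)→{1,4,7}; (7,2)→{2,6}; (8,5)→{5}. Safe: 3. Place at column 3.
Row 5: attacked by (1,7)→{3,7}; (2,1)→{1,4}; (3,3)→{1,3,5}; (4,8)→{7,8}; (6,4)→{3,4,5}; (7,2)→{2,4}; (8,5)→{2,5,8}. Safe: 6. Place at column 6.
Columns [7, 1, 3, 8, 6, 4, 2, 5], r−c [-6, 1, 0, -4, -1, 2, 5, 3], r+c [8, 3, 6, 12, 11, 10, 9, 13] are all distinct, so no two queens attack.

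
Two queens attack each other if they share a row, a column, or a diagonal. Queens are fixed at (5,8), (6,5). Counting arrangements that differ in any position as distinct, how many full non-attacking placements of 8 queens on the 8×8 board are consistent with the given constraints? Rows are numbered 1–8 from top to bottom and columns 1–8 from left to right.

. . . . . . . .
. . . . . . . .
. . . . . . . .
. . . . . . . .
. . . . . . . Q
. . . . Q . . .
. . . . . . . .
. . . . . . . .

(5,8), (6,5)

Branch on row 1: col 1 → 0; col 2 → 1; col 3 → 2; col 6 → 1; col 7 → 2.
Sum: 0 + 1 + 2 + 1 + 2 = 6.

6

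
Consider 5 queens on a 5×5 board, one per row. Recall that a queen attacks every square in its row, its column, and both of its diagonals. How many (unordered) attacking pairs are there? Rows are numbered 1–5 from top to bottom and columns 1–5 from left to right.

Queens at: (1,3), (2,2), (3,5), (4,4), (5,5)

Same column: (3,5)–(5,5) (column 5).
Same diagonal: (1,3)–(2,2) (|1−2| = |3−2| = 1); (1,3)–(3,5) (|1−3| = |3−5| = 2); (2,2)–(4,4) (|2−4| = |2−4| = 2); (2,2)–(5,5) (|2−5| = |2−5| = 3); (3,5)–(4,4) (|3−4| = |5−4| = 1); (4,4)–(5,5) (|4−5| = |4−5| = 1).
Total attacking pairs: 7.

7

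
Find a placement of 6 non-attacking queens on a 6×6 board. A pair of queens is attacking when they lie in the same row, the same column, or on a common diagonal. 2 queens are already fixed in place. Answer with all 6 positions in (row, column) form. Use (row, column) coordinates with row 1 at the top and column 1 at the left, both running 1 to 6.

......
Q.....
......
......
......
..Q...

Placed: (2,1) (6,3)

(1,4) (2,1) (3,5) (4,2) (5,6) (6,3)

Row 1: attacked by (2,1)→{1,2}; (6,3)→{3}. Safe: 4, 5, 6. Place at column 4.
Row 3: attacked by (1,4)→{2,4,6}; (2,1)→{1,2}; (6,3)→{3,6}. Safe: 5. Place at column 5.
Row 4: attacked by (1,4)→{1,4}; (2,1)→{1,3}; (3,5)→{4,5,6}; (6,3)→{1,3,5}. Safe: 2. Place at column 2.
Row 5: attacked by (1,4)→{4}; (2,1)→{1,4}; (3,5)→{3,5}; (4,2)→{1,2,3}; (6,3)→{2,3,4}. Safe: 6. Place at column 6.
Columns [4, 1, 5, 2, 6, 3], r−c [-3, 1, -2, 2, -1, 3], r+c [5, 3, 8, 6, 11, 9] are all distinct, so no two queens attack.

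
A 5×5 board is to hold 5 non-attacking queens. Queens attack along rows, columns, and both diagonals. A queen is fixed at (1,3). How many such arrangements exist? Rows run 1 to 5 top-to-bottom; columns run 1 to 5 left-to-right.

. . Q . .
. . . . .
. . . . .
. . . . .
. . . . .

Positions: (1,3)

Branch on row 2: col 1 → 1; col 5 → 1.
Sum: 1 + 1 = 2.

2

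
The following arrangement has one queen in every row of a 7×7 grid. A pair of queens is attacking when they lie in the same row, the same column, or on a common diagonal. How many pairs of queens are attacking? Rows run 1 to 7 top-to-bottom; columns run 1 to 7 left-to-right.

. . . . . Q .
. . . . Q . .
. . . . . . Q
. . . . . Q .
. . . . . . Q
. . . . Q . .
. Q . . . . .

Same column: (1,6)–(4,6) (column 6); (2,5)–(6,5) (column 5); (3,7)–(5,7) (column 7).
Same diagonal: (1,6)–(2,5) (|1−2| = |6−5| = 1); (3,7)–(4,6) (|3−4| = |7−6| = 1); (4,6)–(5,7) (|4−5| = |6−7| = 1).
Total attacking pairs: 6.

6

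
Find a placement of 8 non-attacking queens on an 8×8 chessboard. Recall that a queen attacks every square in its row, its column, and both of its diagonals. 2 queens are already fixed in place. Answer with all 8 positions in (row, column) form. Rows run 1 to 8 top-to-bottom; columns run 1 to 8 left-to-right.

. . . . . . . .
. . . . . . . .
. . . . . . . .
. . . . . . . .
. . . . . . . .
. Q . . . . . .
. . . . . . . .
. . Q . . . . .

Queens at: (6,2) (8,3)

(1,1) (2,7) (3,4) (4,6) (5,8) (6,2) (7,5) (8,3)

Row 1: attacked by (6,2)→{2,7}; (8,3)→{3}. Safe: 1, 4, 5, 6, 8. Place at column 1.
Row 2: attacked by (1,1)→{1,2}; (6,2)→{2,6}; (8,3)→{3}. Safe: 4, 5, 7, 8. Place at column 7.
Row 3: attacked by (1,1)→{1,3}; (2,7)→{6,7,8}; (6,2)→{2,5}; (8,3)→{3,8}. Safe: 4. Place at column 4.
Row 4: attacked by (1,1)→{1,4}; (2,7)→{5,7}; (3,4)→{3,4,5}; (6,2)→{2,4}; (8,3)→{3,7}. Safe: 6, 8. Place at column 6.
Row 5: attacked by (1,1)→{1,5}; (2,7)→{4,7}; (3,4)→{2,4,6}; (4,6)→{5,6,7}; (6,2)→{1,2,3}; (8,3)→{3,6}. Safe: 8. Place at column 8.
Row 7: attacked by (1,1)→{1,7}; (2,7)→{2,7}; (3,4)→{4,8}; (4,6)→{3,6}; (5,8)→{6,8}; (6,2)→{1,2,3}; (8,3)→{2,3,4}. Safe: 5. Place at column 5.
Columns [1, 7, 4, 6, 8, 2, 5, 3], r−c [0, -5, -1, -2, -3, 4, 2, 5], r+c [2, 9, 7, 10, 13, 8, 12, 11] are all distinct, so no two queens attack.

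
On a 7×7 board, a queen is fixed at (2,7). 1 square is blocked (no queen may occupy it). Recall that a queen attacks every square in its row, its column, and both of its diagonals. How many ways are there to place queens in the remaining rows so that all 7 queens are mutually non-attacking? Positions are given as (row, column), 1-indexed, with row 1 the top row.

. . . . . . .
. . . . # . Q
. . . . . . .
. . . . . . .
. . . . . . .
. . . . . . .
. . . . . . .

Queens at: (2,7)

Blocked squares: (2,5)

Branch on row 1: col 1 → 0; col 2 → 1; col 3 → 2; col 4 → 2; col 5 → 2.
Sum: 0 + 1 + 2 + 2 + 2 = 7.

7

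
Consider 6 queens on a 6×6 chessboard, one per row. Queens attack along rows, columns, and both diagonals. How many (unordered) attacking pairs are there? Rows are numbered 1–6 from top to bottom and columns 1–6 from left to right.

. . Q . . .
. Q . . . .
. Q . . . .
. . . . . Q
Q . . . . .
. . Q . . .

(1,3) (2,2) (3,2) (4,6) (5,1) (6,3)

Same column: (1,3)–(6,3) (column 3); (2,2)–(3,2) (column 2).
Same diagonal: (1,3)–(2,2) (|1−2| = |3−2| = 1); (1,3)–(4,6) (|1−4| = |3−6| = 3).
Total attacking pairs: 4.

4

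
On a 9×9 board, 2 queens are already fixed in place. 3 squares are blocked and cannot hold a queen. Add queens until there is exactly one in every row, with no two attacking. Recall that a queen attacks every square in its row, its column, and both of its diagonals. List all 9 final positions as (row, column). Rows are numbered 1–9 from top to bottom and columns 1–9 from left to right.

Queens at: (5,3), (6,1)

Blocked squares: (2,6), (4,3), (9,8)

Row 1: attacked by (5,3)→{3,7}; (6,1)→{1,6}. Safe: 2, 4, 5, 8, 9. Place at column 5.
Row 2: attacked by (1,5)→{4,5,6}; (5,3)→{3,6}; (6,1)→{1,5}. Blocked: 6. Safe: 2, 7, 8, 9. Place at column 8.
Row 3: attacked by (1,5)→{3,5,7}; (2,8)→{7,8,9}; (5,3)→{1,3,5}; (6,1)→{1,4}. Safe: 2, 6. Place at column 6.
Row 4: attacked by (1,5)→{2,5,8}; (2,8)→{6,8}; (3,6)→{5,6,7}; (5,3)→{2,3,4}; (6,1)→{1,3}. Blocked: 3. Safe: 9. Place at column 9.
Row 7: attacked by (1,5)→{5}; (2,8)→{3,8}; (3,6)→{2,6}; (4,9)→{6,9}; (5,3)→{1,3,5}; (6,1)→{1,2}. Safe: 4, 7. Place at column 7.
Row 8: attacked by (1,5)→{5}; (2,8)→{2,8}; (3,6)→{1,6}; (4,9)→{5,9}; (5,3)→{3,6}; (6,1)→{1,3}; (7,7)→{6,7,8}. Safe: 4. Place at column 4.
Row 9: attacked by (1,5)→{5}; (2,8)→{1,8}; (3,6)→{6}; (4,9)→{4,9}; (5,3)→{3,7}; (6,1)→{1,4}; (7,7)→{5,7,9}; (8,4)→{3,4,5}. Blocked: 8. Safe: 2. Place at column 2.
Columns [5, 8, 6, 9, 3, 1, 7, 4, 2], r−c [-4, -6, -3, -5, 2, 5, 0, 4, 7], r+c [6, 10, 9, 13, 8, 7, 14, 12, 11] are all distinct, so no two queens attack.

(1,5) (2,8) (3,6) (4,9) (5,3) (6,1) (7,7) (8,4) (9,2)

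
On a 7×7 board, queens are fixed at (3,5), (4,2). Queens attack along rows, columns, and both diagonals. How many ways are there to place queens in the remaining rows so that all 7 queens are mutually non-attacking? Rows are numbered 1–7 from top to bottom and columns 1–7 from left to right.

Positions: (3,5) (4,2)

Branch on row 1: col 1 → 0; col 4 → 2; col 6 → 0.
Sum: 0 + 2 + 0 = 2.

2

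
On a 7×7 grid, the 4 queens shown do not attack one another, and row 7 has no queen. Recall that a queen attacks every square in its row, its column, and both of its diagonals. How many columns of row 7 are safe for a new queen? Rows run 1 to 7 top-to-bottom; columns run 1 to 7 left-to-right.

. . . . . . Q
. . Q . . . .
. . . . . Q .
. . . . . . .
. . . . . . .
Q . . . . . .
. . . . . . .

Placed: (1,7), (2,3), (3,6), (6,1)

2

(1,7) attacks row 7 at column 7 and diagonals 1.
(2,3) attacks row 7 at column 3.
(3,6) attacks row 7 at column 6 and diagonals 2.
(6,1) attacks row 7 at column 1 and diagonals 2.
Attacked columns: {1, 2, 3, 6, 7}. Safe: {4, 5}.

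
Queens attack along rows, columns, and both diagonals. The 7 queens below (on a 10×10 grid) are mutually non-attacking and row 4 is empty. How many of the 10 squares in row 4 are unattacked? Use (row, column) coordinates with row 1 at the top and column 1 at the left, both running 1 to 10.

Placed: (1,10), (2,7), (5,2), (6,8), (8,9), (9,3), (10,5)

(1,10) attacks row 4 at column 10 and diagonals 7.
(2,7) attacks row 4 at column 7 and diagonals 5, 9.
(5,2) attacks row 4 at column 2 and diagonals 1, 3.
(6,8) attacks row 4 at column 8 and diagonals 6, 10.
(8,9) attacks row 4 at column 9 and diagonals 5.
(9,3) attacks row 4 at column 3 and diagonals 8.
(10,5) attacks row 4 at column 5.
Attacked columns: {1, 2, 3, 5, 6, 7, 8, 9, 10}. Safe: {4}.

1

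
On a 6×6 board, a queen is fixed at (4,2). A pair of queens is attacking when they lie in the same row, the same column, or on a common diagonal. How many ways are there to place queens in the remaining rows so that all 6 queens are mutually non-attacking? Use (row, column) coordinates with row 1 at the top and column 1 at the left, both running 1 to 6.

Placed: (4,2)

1

Branch on row 1: col 1 → 0; col 3 → 0; col 4 → 1; col 6 → 0.
Sum: 0 + 0 + 1 + 0 = 1.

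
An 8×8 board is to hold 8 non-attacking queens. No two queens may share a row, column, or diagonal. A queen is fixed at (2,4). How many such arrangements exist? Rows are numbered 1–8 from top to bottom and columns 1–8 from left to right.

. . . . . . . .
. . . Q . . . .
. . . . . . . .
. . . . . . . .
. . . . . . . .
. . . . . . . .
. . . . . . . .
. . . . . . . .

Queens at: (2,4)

Branch on row 1: col 1 → 0; col 2 → 1; col 6 → 4; col 7 → 2; col 8 → 1.
Sum: 0 + 1 + 4 + 2 + 1 = 8.

8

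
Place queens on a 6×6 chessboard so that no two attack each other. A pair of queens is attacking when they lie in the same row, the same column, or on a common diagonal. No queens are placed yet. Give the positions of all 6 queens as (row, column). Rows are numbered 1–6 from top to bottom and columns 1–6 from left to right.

Row 1: Safe: 1, 2, 3, 4, 5, 6. Place at column 5.
Row 2: attacked by (1,5)→{4,5,6}. Safe: 1, 2, 3. Place at column 3.
Row 3: attacked by (1,5)→{3,5}; (2,3)→{2,3,4}. Safe: 1, 6. Place at column 1.
Row 4: attacked by (1,5)→{2,5}; (2,3)→{1,3,5}; (3,1)→{1,2}. Safe: 4, 6. Place at column 6.
Row 5: attacked by (1,5)→{1,5}; (2,3)→{3,6}; (3,1)→{1,3}; (4,6)→{5,6}. Safe: 2, 4. Place at column 4.
Row 6: attacked by (1,5)→{5}; (2,3)→{3}; (3,1)→{1,4}; (4,6)→{4,6}; (5,4)→{3,4,5}. Safe: 2. Place at column 2.
Columns [5, 3, 1, 6, 4, 2], r−c [-4, -1, 2, -2, 1, 4], r+c [6, 5, 4, 10, 9, 8] are all distinct, so no two queens attack.

(1,5) (2,3) (3,1) (4,6) (5,4) (6,2)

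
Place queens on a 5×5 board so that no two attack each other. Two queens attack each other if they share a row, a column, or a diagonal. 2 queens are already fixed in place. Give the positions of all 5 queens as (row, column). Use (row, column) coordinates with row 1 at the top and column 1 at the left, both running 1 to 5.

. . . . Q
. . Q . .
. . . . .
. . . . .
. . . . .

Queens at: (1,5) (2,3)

(1,5) (2,3) (3,1) (4,4) (5,2)

Row 3: attacked by (1,5)→{3,5}; (2,3)→{2,3,4}. Safe: 1. Place at column 1.
Row 4: attacked by (1,5)→{2,5}; (2,3)→{1,3,5}; (3,1)→{1,2}. Safe: 4. Place at column 4.
Row 5: attacked by (1,5)→{1,5}; (2,3)→{3}; (3,1)→{1,3}; (4,4)→{3,4,5}. Safe: 2. Place at column 2.
Columns [5, 3, 1, 4, 2], r−c [-4, -1, 2, 0, 3], r+c [6, 5, 4, 8, 7] are all distinct, so no two queens attack.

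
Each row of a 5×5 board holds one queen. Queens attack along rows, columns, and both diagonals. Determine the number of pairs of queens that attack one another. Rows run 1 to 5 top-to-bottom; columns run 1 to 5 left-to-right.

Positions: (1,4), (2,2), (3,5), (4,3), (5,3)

Same column: (4,3)–(5,3) (column 3).
Same diagonal: (3,5)–(5,3) (|3−5| = |5−3| = 2).
Total attacking pairs: 2.

2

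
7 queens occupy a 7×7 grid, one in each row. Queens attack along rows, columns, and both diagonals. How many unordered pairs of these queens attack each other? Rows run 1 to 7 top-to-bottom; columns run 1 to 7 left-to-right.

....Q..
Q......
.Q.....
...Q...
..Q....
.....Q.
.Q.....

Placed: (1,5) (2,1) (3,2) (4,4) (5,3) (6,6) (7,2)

Same column: (3,2)–(7,2) (column 2).
Same diagonal: (2,1)–(3,2) (|2−3| = |1−2| = 1); (4,4)–(5,3) (|4−5| = |4−3| = 1); (4,4)–(6,6) (|4−6| = |4−6| = 2).
Total attacking pairs: 4.

4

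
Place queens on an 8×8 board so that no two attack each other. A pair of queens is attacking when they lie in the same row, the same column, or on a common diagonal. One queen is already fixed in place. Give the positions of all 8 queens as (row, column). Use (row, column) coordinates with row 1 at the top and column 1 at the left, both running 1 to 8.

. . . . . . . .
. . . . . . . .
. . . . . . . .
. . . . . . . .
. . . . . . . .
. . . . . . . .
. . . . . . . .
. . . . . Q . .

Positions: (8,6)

(1,3) (2,5) (3,8) (4,4) (5,1) (6,7) (7,2) (8,6)

Row 1: attacked by (8,6)→{6}. Safe: 1, 2, 3, 4, 5, 7, 8. Place at column 3.
Row 2: attacked by (1,3)→{2,3,4}; (8,6)→{6}. Safe: 1, 5, 7, 8. Place at column 5.
Row 3: attacked by (1,3)→{1,3,5}; (2,5)→{4,5,6}; (8,6)→{1,6}. Safe: 2, 7, 8. Place at column 8.
Row 4: attacked by (1,3)→{3,6}; (2,5)→{3,5,7}; (3,8)→{7,8}; (8,6)→{2,6}. Safe: 1, 4. Place at column 4.
Row 5: attacked by (1,3)→{3,7}; (2,5)→{2,5,8}; (3,8)→{6,8}; (4,4)→{3,4,5}; (8,6)→{3,6}. Safe: 1. Place at column 1.
Row 6: attacked by (1,3)→{3,8}; (2,5)→{1,5}; (3,8)→{5,8}; (4,4)→{2,4,6}; (5,1)→{1,2}; (8,6)→{4,6,8}. Safe: 7. Place at column 7.
Row 7: attacked by (1,3)→{3}; (2,5)→{5}; (3,8)→{4,8}; (4,4)→{1,4,7}; (5,1)→{1,3}; (6,7)→{6,7,8}; (8,6)→{5,6,7}. Safe: 2. Place at column 2.
Columns [3, 5, 8, 4, 1, 7, 2, 6], r−c [-2, -3, -5, 0, 4, -1, 5, 2], r+c [4, 7, 11, 8, 6, 13, 9, 14] are all distinct, so no two queens attack.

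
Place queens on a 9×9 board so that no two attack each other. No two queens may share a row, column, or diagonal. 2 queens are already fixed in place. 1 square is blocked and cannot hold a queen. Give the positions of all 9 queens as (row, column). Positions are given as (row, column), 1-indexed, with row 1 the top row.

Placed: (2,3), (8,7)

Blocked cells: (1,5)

(1,1) (2,3) (3,6) (4,8) (5,2) (6,4) (7,9) (8,7) (9,5)

Row 1: attacked by (2,3)→{2,3,4}; (8,7)→{7}. Blocked: 5. Safe: 1, 6, 8, 9. Place at column 1.
Row 3: attacked by (1,1)→{1,3}; (2,3)→{2,3,4}; (8,7)→{2,7}. Safe: 5, 6, 8, 9. Place at column 6.
Row 4: attacked by (1,1)→{1,4}; (2,3)→{1,3,5}; (3,6)→{5,6,7}; (8,7)→{3,7}. Safe: 2, 8, 9. Place at column 8.
Row 5: attacked by (1,1)→{1,5}; (2,3)→{3,6}; (3,6)→{4,6,8}; (4,8)→{7,8,9}; (8,7)→{4,7}. Safe: 2. Place at column 2.
Row 6: attacked by (1,1)→{1,6}; (2,3)→{3,7}; (3,6)→{3,6,9}; (4,8)→{6,8}; (5,2)→{1,2,3}; (8,7)→{5,7,9}. Safe: 4. Place at column 4.
Row 7: attacked by (1,1)→{1,7}; (2,3)→{3,8}; (3,6)→{2,6}; (4,8)→{5,8}; (5,2)→{2,4}; (6,4)→{3,4,5}; (8,7)→{6,7,8}. Safe: 9. Place at column 9.
Row 9: attacked by (1,1)→{1,9}; (2,3)→{3}; (3,6)→{6}; (4,8)→{3,8}; (5,2)→{2,6}; (6,4)→{1,4,7}; (7,9)→{7,9}; (8,7)→{6,7,8}. Safe: 5. Place at column 5.
Columns [1, 3, 6, 8, 2, 4, 9, 7, 5], r−c [0, -1, -3, -4, 3, 2, -2, 1, 4], r+c [2, 5, 9, 12, 7, 10, 16, 15, 14] are all distinct, so no two queens attack.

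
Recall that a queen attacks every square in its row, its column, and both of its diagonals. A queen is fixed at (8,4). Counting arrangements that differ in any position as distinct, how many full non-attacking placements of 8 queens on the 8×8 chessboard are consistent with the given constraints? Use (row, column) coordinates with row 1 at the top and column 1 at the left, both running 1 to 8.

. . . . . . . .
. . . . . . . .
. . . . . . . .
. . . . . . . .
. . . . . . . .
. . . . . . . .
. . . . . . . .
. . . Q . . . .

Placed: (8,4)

18

Branch on row 1: col 1 → 1; col 2 → 3; col 3 → 3; col 5 → 3; col 6 → 4; col 7 → 3; col 8 → 1.
Sum: 1 + 3 + 3 + 3 + 4 + 3 + 1 = 18.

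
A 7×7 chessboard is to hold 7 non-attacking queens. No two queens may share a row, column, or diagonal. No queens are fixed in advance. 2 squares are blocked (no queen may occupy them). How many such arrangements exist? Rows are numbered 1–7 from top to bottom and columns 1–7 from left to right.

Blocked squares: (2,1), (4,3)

29

Branch on row 1: col 1 → 3; col 2 → 6; col 3 → 4; col 4 → 3; col 5 → 3; col 6 → 6; col 7 → 4.
Sum: 3 + 6 + 4 + 3 + 3 + 6 + 4 = 29.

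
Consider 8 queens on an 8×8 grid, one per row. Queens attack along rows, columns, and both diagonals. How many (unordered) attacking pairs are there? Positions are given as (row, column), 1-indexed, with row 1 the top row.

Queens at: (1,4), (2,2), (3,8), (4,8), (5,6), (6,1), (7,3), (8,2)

Same column: (2,2)–(8,2) (column 2); (3,8)–(4,8) (column 8).
Same diagonal: (3,8)–(5,6) (|3−5| = |8−6| = 2); (7,3)–(8,2) (|7−8| = |3−2| = 1).
Total attacking pairs: 4.

4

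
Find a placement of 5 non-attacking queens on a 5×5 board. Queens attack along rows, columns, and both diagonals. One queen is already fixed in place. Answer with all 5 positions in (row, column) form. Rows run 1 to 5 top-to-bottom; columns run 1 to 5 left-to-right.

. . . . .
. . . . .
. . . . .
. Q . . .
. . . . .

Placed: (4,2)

Row 1: attacked by (4,2)→{2,5}. Safe: 1, 3, 4. Place at column 3.
Row 2: attacked by (1,3)→{2,3,4}; (4,2)→{2,4}. Safe: 1, 5. Place at column 1.
Row 3: attacked by (1,3)→{1,3,5}; (2,1)→{1,2}; (4,2)→{1,2,3}. Safe: 4. Place at column 4.
Row 5: attacked by (1,3)→{3}; (2,1)→{1,4}; (3,4)→{2,4}; (4,2)→{1,2,3}. Safe: 5. Place at column 5.
Columns [3, 1, 4, 2, 5], r−c [-2, 1, -1, 2, 0], r+c [4, 3, 7, 6, 10] are all distinct, so no two queens attack.

(1,3) (2,1) (3,4) (4,2) (5,5)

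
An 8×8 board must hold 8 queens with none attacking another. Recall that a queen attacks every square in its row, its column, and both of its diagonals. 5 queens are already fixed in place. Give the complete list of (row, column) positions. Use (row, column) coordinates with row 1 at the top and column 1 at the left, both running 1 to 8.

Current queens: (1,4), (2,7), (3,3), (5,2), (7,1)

(1,4) (2,7) (3,3) (4,8) (5,2) (6,5) (7,1) (8,6)

Row 4: attacked by (1,4)→{1,4,7}; (2,7)→{5,7}; (3,3)→{2,3,4}; (5,2)→{1,2,3}; (7,1)→{1,4}. Safe: 6, 8. Place at column 8.
Row 6: attacked by (1,4)→{4}; (2,7)→{3,7}; (3,3)→{3,6}; (4,8)→{6,8}; (5,2)→{1,2,3}; (7,1)→{1,2}. Safe: 5. Place at column 5.
Row 8: attacked by (1,4)→{4}; (2,7)→{1,7}; (3,3)→{3,8}; (4,8)→{4,8}; (5,2)→{2,5}; (6,5)→{3,5,7}; (7,1)→{1,2}. Safe: 6. Place at column 6.
Columns [4, 7, 3, 8, 2, 5, 1, 6], r−c [-3, -5, 0, -4, 3, 1, 6, 2], r+c [5, 9, 6, 12, 7, 11, 8, 14] are all distinct, so no two queens attack.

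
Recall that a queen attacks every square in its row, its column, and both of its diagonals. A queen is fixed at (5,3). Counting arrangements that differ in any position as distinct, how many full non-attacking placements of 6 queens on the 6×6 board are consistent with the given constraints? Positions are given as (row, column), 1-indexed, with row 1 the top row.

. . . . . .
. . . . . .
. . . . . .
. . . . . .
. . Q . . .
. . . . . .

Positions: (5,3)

1

Branch on row 1: col 1 → 0; col 2 → 1; col 4 → 0; col 5 → 0; col 6 → 0.
Sum: 0 + 1 + 0 + 0 + 0 = 1.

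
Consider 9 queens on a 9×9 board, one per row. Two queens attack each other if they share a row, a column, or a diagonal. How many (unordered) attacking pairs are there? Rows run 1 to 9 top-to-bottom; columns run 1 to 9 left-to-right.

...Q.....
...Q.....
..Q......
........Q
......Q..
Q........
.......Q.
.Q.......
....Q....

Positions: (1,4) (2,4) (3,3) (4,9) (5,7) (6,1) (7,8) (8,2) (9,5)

Same column: (1,4)–(2,4) (column 4).
Same diagonal: (2,4)–(3,3) (|2−3| = |4−3| = 1); (2,4)–(5,7) (|2−5| = |4−7| = 3).
Total attacking pairs: 3.

3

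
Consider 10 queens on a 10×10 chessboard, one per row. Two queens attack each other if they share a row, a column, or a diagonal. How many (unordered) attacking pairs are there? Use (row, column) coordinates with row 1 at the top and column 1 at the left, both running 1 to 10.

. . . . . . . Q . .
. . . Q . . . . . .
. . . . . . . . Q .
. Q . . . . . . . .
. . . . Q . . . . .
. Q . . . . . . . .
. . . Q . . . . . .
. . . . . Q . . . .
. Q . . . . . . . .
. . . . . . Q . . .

Same column: (2,4)–(7,4) (column 4); (4,2)–(6,2) (column 2); (4,2)–(9,2) (column 2); (6,2)–(9,2) (column 2).
Same diagonal: (2,4)–(4,2) (|2−4| = |4−2| = 2); (4,2)–(8,6) (|4−8| = |2−6| = 4); (7,4)–(9,2) (|7−9| = |4−2| = 2); (7,4)–(10,7) (|7−10| = |4−7| = 3).
Total attacking pairs: 8.

8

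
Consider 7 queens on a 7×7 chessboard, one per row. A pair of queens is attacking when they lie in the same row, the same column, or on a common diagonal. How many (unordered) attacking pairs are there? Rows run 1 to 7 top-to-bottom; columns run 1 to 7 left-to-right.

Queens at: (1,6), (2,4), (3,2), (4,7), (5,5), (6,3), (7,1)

0

All columns are distinct and no two queens satisfy |Δrow| = |Δcol|, so no pair attacks.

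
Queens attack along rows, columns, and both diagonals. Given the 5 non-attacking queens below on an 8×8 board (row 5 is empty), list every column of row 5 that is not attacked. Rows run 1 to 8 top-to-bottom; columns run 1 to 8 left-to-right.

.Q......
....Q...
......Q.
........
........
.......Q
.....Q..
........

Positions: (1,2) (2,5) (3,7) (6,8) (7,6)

(1,2) attacks row 5 at column 2 and diagonals 6.
(2,5) attacks row 5 at column 5 and diagonals 2, 8.
(3,7) attacks row 5 at column 7 and diagonals 5.
(6,8) attacks row 5 at column 8 and diagonals 7.
(7,6) attacks row 5 at column 6 and diagonals 4, 8.
Attacked columns: {2, 4, 5, 6, 7, 8}. Safe: {1, 3}.

columns 1, 3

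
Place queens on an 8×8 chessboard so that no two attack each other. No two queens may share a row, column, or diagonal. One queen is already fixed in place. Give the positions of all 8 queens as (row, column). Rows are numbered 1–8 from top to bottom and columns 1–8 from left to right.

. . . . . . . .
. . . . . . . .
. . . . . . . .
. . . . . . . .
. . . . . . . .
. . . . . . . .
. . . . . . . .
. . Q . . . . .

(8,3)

(1,6) (2,8) (3,2) (4,4) (5,1) (6,7) (7,5) (8,3)

Row 1: attacked by (8,3)→{3}. Safe: 1, 2, 4, 5, 6, 7, 8. Place at column 6.
Row 2: attacked by (1,6)→{5,6,7}; (8,3)→{3}. Safe: 1, 2, 4, 8. Place at column 8.
Row 3: attacked by (1,6)→{4,6,8}; (2,8)→{7,8}; (8,3)→{3,8}. Safe: 1, 2, 5. Place at column 2.
Row 4: attacked by (1,6)→{3,6}; (2,8)→{6,8}; (3,2)→{1,2,3}; (8,3)→{3,7}. Safe: 4, 5. Place at column 4.
Row 5: attacked by (1,6)→{2,6}; (2,8)→{5,8}; (3,2)→{2,4}; (4,4)→{3,4,5}; (8,3)→{3,6}. Safe: 1, 7. Place at column 1.
Row 6: attacked by (1,6)→{1,6}; (2,8)→{4,8}; (3,2)→{2,5}; (4,4)→{2,4,6}; (5,1)→{1,2}; (8,3)→{1,3,5}. Safe: 7. Place at column 7.
Row 7: attacked by (1,6)→{6}; (2,8)→{3,8}; (3,2)→{2,6}; (4,4)→{1,4,7}; (5,1)→{1,3}; (6,7)→{6,7,8}; (8,3)→{2,3,4}. Safe: 5. Place at column 5.
Columns [6, 8, 2, 4, 1, 7, 5, 3], r−c [-5, -6, 1, 0, 4, -1, 2, 5], r+c [7, 10, 5, 8, 6, 13, 12, 11] are all distinct, so no two queens attack.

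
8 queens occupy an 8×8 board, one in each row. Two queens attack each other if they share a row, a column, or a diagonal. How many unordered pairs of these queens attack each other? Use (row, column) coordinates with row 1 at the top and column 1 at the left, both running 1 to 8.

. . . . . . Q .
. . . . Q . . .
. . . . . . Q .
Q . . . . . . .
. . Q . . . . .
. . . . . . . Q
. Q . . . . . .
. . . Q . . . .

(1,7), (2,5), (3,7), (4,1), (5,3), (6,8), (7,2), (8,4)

Same column: (1,7)–(3,7) (column 7).
Same diagonal: (1,7)–(5,3) (|1−5| = |7−3| = 4).
Total attacking pairs: 2.

2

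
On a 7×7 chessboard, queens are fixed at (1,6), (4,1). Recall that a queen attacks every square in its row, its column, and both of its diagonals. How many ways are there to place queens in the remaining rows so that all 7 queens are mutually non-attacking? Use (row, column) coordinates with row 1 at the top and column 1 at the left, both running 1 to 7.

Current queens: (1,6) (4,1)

2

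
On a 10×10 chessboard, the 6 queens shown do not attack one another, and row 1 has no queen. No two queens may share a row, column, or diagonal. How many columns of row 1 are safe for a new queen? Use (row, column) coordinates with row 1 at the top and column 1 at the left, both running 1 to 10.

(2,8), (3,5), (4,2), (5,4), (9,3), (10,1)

1

(2,8) attacks row 1 at column 8 and diagonals 7, 9.
(3,5) attacks row 1 at column 5 and diagonals 3, 7.
(4,2) attacks row 1 at column 2 and diagonals 5.
(5,4) attacks row 1 at column 4 and diagonals 8.
(9,3) attacks row 1 at column 3.
(10,1) attacks row 1 at column 1 and diagonals 10.
Attacked columns: {1, 2, 3, 4, 5, 7, 8, 9, 10}. Safe: {6}.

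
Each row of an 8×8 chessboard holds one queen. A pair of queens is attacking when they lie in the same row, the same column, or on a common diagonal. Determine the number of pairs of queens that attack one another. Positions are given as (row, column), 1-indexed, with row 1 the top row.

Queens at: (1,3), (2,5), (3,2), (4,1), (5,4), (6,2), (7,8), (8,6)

3

Same column: (3,2)–(6,2) (column 2).
Same diagonal: (3,2)–(4,1) (|3−4| = |2−1| = 1); (3,2)–(5,4) (|3−5| = |2−4| = 2).
Total attacking pairs: 3.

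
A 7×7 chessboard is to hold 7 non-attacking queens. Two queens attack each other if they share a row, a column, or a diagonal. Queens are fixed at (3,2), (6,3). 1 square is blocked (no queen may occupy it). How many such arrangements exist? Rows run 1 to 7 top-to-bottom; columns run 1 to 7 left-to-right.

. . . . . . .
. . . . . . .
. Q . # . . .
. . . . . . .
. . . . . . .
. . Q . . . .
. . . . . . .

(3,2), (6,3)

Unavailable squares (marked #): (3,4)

1

Branch on row 1: col 1 → 0; col 5 → 0; col 6 → 1; col 7 → 0.
Sum: 0 + 0 + 1 + 0 = 1.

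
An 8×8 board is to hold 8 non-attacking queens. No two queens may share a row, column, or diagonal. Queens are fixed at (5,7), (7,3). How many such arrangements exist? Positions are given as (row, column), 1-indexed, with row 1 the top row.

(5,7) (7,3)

3

Branch on row 1: col 1 → 0; col 2 → 0; col 4 → 2; col 5 → 0; col 6 → 0; col 8 → 1.
Sum: 0 + 0 + 2 + 0 + 0 + 1 = 3.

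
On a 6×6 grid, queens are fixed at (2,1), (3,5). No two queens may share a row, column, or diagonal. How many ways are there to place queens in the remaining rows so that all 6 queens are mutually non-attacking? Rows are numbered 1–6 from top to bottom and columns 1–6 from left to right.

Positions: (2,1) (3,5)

Branch on row 1: col 4 → 1; col 6 → 0.
Sum: 1 + 0 = 1.

1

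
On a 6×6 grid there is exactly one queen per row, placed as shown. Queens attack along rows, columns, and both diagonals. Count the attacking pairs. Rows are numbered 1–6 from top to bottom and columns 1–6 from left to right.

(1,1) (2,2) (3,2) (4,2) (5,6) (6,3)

4

Same column: (2,2)–(3,2) (column 2); (2,2)–(4,2) (column 2); (3,2)–(4,2) (column 2).
Same diagonal: (1,1)–(2,2) (|1−2| = |1−2| = 1).
Total attacking pairs: 4.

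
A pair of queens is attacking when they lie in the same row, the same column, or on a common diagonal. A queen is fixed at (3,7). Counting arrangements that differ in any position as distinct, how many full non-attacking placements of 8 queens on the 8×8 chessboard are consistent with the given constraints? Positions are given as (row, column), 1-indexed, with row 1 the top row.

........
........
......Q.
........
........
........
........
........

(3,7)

Branch on row 1: col 1 → 0; col 2 → 2; col 3 → 2; col 4 → 3; col 6 → 7; col 8 → 0.
Sum: 0 + 2 + 2 + 3 + 7 + 0 = 14.

14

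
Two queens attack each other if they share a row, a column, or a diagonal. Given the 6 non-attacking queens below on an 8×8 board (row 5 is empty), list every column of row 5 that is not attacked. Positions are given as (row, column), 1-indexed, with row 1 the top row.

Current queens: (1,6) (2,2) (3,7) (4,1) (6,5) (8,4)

(1,6) attacks row 5 at column 6 and diagonals 2.
(2,2) attacks row 5 at column 2 and diagonals 5.
(3,7) attacks row 5 at column 7 and diagonals 5.
(4,1) attacks row 5 at column 1 and diagonals 2.
(6,5) attacks row 5 at column 5 and diagonals 4, 6.
(8,4) attacks row 5 at column 4 and diagonals 1, 7.
Attacked columns: {1, 2, 4, 5, 6, 7}. Safe: {3, 8}.

columns 3, 8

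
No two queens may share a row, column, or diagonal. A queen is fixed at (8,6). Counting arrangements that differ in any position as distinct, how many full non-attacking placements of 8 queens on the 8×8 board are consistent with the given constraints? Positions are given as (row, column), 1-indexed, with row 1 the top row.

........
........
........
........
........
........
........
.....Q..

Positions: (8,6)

Branch on row 1: col 1 → 0; col 2 → 0; col 3 → 5; col 4 → 4; col 5 → 3; col 7 → 2; col 8 → 2.
Sum: 0 + 0 + 5 + 4 + 3 + 2 + 2 = 16.

16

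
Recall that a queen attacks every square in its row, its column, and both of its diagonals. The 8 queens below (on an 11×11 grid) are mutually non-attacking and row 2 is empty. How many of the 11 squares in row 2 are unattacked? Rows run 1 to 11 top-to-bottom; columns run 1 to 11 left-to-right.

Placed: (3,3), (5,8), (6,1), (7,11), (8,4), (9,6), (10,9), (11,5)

1

(3,3) attacks row 2 at column 3 and diagonals 2, 4.
(5,8) attacks row 2 at column 8 and diagonals 5, 11.
(6,1) attacks row 2 at column 1 and diagonals 5.
(7,11) attacks row 2 at column 11 and diagonals 6.
(8,4) attacks row 2 at column 4 and diagonals 10.
(9,6) attacks row 2 at column 6.
(10,9) attacks row 2 at column 9 and diagonals 1.
(11,5) attacks row 2 at column 5.
Attacked columns: {1, 2, 3, 4, 5, 6, 8, 9, 10, 11}. Safe: {7}.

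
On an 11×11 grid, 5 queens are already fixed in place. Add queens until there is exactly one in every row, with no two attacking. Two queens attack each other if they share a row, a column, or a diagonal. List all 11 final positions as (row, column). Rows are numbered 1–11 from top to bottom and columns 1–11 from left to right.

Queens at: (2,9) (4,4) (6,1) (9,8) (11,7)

(1,3) (2,9) (3,6) (4,4) (5,10) (6,1) (7,5) (8,2) (9,8) (10,11) (11,7)

Row 1: attacked by (2,9)→{8,9,10}; (4,4)→{1,4,7}; (6,1)→{1,6}; (9,8)→{8}; (11,7)→{7}. Safe: 2, 3, 5, 11. Place at column 3.
Row 3: attacked by (1,3)→{1,3,5}; (2,9)→{8,9,10}; (4,4)→{3,4,5}; (6,1)→{1,4}; (9,8)→{2,8}; (11,7)→{7}. Safe: 6, 11. Place at column 6.
Row 5: attacked by (1,3)→{3,7}; (2,9)→{6,9}; (3,6)→{4,6,8}; (4,4)→{3,4,5}; (6,1)→{1,2}; (9,8)→{4,8}; (11,7)→{1,7}. Safe: 10, 11. Place at column 10.
Row 7: attacked by (1,3)→{3,9}; (2,9)→{4,9}; (3,6)→{2,6,10}; (4,4)→{1,4,7}; (5,10)→{8,10}; (6,1)→{1,2}; (9,8)→{6,8,10}; (11,7)→{3,7,11}. Safe: 5. Place at column 5.
Row 8: attacked by (1,3)→{3,10}; (2,9)→{3,9}; (3,6)→{1,6,11}; (4,4)→{4,8}; (5,10)→{7,10}; (6,1)→{1,3}; (7,5)→{4,5,6}; (9,8)→{7,8,9}; (11,7)→{4,7,10}. Safe: 2. Place at column 2.
Row 10: attacked by (1,3)→{3}; (2,9)→{1,9}; (3,6)→{6}; (4,4)→{4,10}; (5,10)→{5,10}; (6,1)→{1,5}; (7,5)→{2,5,8}; (8,2)→{2,4}; (9,8)→{7,8,9}; (11,7)→{6,7,8}. Safe: 11. Place at column 11.
Columns [3, 9, 6, 4, 10, 1, 5, 2, 8, 11, 7], r−c [-2, -7, -3, 0, -5, 5, 2, 6, 1, -1, 4], r+c [4, 11, 9, 8, 15, 7, 12, 10, 17, 21, 18] are all distinct, so no two queens attack.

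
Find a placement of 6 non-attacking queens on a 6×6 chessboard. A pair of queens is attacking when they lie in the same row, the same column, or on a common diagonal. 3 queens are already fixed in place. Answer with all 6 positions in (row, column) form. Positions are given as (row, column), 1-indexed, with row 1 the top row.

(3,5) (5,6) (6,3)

Row 1: attacked by (3,5)→{3,5}; (5,6)→{2,6}; (6,3)→{3}. Safe: 1, 4. Place at column 4.
Row 2: attacked by (1,4)→{3,4,5}; (3,5)→{4,5,6}; (5,6)→{3,6}; (6,3)→{3}. Safe: 1, 2. Place at column 1.
Row 4: attacked by (1,4)→{1,4}; (2,1)→{1,3}; (3,5)→{4,5,6}; (5,6)→{5,6}; (6,3)→{1,3,5}. Safe: 2. Place at column 2.
Columns [4, 1, 5, 2, 6, 3], r−c [-3, 1, -2, 2, -1, 3], r+c [5, 3, 8, 6, 11, 9] are all distinct, so no two queens attack.

(1,4) (2,1) (3,5) (4,2) (5,6) (6,3)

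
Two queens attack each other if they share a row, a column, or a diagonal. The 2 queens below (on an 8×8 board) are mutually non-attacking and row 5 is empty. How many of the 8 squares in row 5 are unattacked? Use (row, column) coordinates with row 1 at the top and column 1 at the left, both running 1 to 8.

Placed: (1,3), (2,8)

4

(1,3) attacks row 5 at column 3 and diagonals 7.
(2,8) attacks row 5 at column 8 and diagonals 5.
Attacked columns: {3, 5, 7, 8}. Safe: {1, 2, 4, 6}.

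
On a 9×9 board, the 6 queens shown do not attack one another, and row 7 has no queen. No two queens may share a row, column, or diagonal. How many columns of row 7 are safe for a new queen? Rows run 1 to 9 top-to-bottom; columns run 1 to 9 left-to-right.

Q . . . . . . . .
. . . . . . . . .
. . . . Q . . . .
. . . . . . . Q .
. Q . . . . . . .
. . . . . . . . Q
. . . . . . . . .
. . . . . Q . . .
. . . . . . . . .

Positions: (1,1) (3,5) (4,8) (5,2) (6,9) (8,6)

(1,1) attacks row 7 at column 1 and diagonals 7.
(3,5) attacks row 7 at column 5 and diagonals 1, 9.
(4,8) attacks row 7 at column 8 and diagonals 5.
(5,2) attacks row 7 at column 2 and diagonals 4.
(6,9) attacks row 7 at column 9 and diagonals 8.
(8,6) attacks row 7 at column 6 and diagonals 5, 7.
Attacked columns: {1, 2, 4, 5, 6, 7, 8, 9}. Safe: {3}.

1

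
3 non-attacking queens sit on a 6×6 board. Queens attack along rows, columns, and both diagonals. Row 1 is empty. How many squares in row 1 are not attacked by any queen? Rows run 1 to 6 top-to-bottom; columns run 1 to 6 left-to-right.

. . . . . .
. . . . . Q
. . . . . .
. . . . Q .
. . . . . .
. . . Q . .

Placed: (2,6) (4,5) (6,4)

2

(2,6) attacks row 1 at column 6 and diagonals 5.
(4,5) attacks row 1 at column 5 and diagonals 2.
(6,4) attacks row 1 at column 4.
Attacked columns: {2, 4, 5, 6}. Safe: {1, 3}.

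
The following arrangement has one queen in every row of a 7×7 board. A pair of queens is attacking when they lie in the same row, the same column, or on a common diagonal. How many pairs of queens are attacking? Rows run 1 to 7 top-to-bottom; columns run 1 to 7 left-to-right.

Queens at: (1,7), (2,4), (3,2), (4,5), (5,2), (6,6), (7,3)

1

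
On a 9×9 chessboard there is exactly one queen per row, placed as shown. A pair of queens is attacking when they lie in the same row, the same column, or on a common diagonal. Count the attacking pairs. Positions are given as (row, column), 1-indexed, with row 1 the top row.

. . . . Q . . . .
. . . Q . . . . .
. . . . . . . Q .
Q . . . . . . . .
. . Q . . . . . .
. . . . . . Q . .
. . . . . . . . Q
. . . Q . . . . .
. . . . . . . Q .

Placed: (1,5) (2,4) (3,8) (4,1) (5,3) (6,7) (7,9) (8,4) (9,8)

4

Same column: (2,4)–(8,4) (column 4); (3,8)–(9,8) (column 8).
Same diagonal: (1,5)–(2,4) (|1−2| = |5−4| = 1); (2,4)–(7,9) (|2−7| = |4−9| = 5).
Total attacking pairs: 4.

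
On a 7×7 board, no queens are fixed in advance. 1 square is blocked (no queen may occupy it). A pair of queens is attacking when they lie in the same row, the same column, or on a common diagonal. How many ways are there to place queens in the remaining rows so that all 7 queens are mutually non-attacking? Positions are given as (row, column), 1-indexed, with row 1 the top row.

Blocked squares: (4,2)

34

Branch on row 1: col 1 → 3; col 2 → 7; col 3 → 4; col 4 → 4; col 5 → 6; col 6 → 7; col 7 → 3.
Sum: 3 + 7 + 4 + 4 + 6 + 7 + 3 = 34.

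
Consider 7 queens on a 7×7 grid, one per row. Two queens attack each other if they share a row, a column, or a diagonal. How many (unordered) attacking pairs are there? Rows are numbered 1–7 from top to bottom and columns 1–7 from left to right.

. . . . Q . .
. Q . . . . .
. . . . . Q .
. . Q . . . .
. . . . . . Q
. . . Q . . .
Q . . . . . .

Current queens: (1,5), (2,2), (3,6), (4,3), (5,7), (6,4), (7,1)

0

All columns are distinct and no two queens satisfy |Δrow| = |Δcol|, so no pair attacks.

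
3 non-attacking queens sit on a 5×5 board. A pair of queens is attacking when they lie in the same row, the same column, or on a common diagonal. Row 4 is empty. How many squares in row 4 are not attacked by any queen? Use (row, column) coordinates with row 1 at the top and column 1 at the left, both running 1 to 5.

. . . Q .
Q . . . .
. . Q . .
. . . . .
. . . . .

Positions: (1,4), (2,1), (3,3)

(1,4) attacks row 4 at column 4 and diagonals 1.
(2,1) attacks row 4 at column 1 and diagonals 3.
(3,3) attacks row 4 at column 3 and diagonals 2, 4.
Attacked columns: {1, 2, 3, 4}. Safe: {5}.

1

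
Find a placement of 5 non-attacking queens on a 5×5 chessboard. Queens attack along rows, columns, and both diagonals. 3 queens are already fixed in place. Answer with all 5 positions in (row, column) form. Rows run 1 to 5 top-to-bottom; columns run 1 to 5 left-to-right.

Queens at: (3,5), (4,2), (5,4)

Row 1: attacked by (3,5)→{3,5}; (4,2)→{2,5}; (5,4)→{4}. Safe: 1. Place at column 1.
Row 2: attacked by (1,1)→{1,2}; (3,5)→{4,5}; (4,2)→{2,4}; (5,4)→{1,4}. Safe: 3. Place at column 3.
Columns [1, 3, 5, 2, 4], r−c [0, -1, -2, 2, 1], r+c [2, 5, 8, 6, 9] are all distinct, so no two queens attack.

(1,1) (2,3) (3,5) (4,2) (5,4)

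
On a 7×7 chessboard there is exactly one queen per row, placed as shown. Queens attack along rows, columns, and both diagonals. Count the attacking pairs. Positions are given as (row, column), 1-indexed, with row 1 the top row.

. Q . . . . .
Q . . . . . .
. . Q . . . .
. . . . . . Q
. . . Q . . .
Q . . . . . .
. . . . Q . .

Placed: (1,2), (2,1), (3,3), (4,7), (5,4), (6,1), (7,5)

3

Same column: (2,1)–(6,1) (column 1).
Same diagonal: (1,2)–(2,1) (|1−2| = |2−1| = 1); (2,1)–(5,4) (|2−5| = |1−4| = 3).
Total attacking pairs: 3.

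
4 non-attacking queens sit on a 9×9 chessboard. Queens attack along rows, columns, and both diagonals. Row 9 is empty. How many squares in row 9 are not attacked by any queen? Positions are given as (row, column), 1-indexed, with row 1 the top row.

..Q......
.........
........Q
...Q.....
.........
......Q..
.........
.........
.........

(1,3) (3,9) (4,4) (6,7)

5

(1,3) attacks row 9 at column 3.
(3,9) attacks row 9 at column 9 and diagonals 3.
(4,4) attacks row 9 at column 4 and diagonals 9.
(6,7) attacks row 9 at column 7 and diagonals 4.
Attacked columns: {3, 4, 7, 9}. Safe: {1, 2, 5, 6, 8}.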